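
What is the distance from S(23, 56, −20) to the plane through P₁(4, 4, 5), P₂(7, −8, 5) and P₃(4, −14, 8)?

22/√53

P₁P₂ = (3, −12, 0) and P₁P₃ = (0, −18, 3), so a normal is n = P₁P₂ × P₁P₃ = (−36, −9, −54).
n = (−36, −9, −54); n·P − (-450) = 198; |n| = 9√53; distance = 198/(9√53) = 22√53/53.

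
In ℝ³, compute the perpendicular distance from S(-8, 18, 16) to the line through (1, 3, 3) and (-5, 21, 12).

√34

A direction vector is d = (-6, 18, 9).
AP = (-9, 15, 13); AP·d = 441, |AP|² = 475, |d|² = 441.
distance² = |AP|² − (AP·d)²/|d|² = 475 − 194481/441 = 34, so the distance is √34.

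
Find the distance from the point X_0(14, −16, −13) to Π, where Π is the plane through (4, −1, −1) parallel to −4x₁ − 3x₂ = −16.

Parallel planes share the normal n = (−4, −3, 0); since (4, −1, −1) lies on the plane, its equation is −4x₁ − 3x₂ = -13.
d = |(-4)·14 + (-3)·(-16) − (-13)| / √(16 + 9 + 0) = |5| / 5 = 1.

1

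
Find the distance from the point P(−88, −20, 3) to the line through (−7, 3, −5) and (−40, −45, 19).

7√65

A direction vector is d = (−33, −48, 24).
AP = (−81, −23, 8), and AP × d = (−168, 1680, 3129).
|AP × d|² = 12641265 and |d|² = 3969, so the distance is √(12641265/3969) = √3185 = 7√65.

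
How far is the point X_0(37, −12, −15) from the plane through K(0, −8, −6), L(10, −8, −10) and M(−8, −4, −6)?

13/(3√5)

KL = (10, 0, −4) and KM = (−8, 4, 0), so a normal is n = KL × KM = (16, 32, 40).
Then n·(37, −12, −15) − (−496) = 104.
|n| = √(256 + 1024 + 1600) = 24√5, so the distance is |104|/(24√5) = 13/(3√5).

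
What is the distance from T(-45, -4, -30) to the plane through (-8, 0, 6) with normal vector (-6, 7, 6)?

2

The plane has equation n·(r − (-8, 0, 6)) = 0, i.e. n·r = 84.
d = |(-6)·(-45) + 7·(-4) + 6·(-30) − 84| / √(36 + 49 + 36) = |-22| / 11 = 2.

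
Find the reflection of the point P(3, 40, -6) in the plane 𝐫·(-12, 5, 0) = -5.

With n = (-12, 5, 0), the signed offset is (n·P − (-5))/|n|² = 169/169 = 1.
P' = P − 2t·n = (3, 40, -6) − 2·(-12, 5, 0) = (27, 30, -6).

(27, 30, -6)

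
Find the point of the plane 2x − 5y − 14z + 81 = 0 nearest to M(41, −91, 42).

(611/15, -271/3, 658/15)

The perpendicular from M has direction n = (2, −5, −14): r = (41, −91, 42) + λ(2, −5, −14).
Substitute into the plane: n·(M + λn) = -81 gives -51 + 225λ = -81, so λ = -2/15.
Foot = (41, −91, 42) + (-2/15)·(2, −5, −14) = (611/15, −271/3, 658/15).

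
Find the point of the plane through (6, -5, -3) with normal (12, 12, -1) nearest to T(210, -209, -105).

n = (12, 12, -1), |n|² = 289, and n·T − 15 = 102.
t = 102/289 = 6/17, so the foot is T − t·n = (210, -209, -105) − (6/17)·(12, 12, -1) = (3498/17, -3625/17, -1779/17).

(3498/17, -3625/17, -1779/17)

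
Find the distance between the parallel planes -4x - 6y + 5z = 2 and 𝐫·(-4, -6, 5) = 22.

Both planes have normal n = (-4, -6, 5), |n| = √77. Any point on the first plane is at distance |22 − 2|/|n| = 20/√77 = 20√77/77 from the second.

20/√77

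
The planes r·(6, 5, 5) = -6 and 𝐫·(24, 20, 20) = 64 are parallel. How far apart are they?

11√86/43

Divide the second equation by 4 to match normals: 6x + 5y + 5z = 16.
With common normal n = (6, 5, 5) (|n| = √86), the distance is |(-6) − 16|/|n| = 22/√86 = 11√86/43.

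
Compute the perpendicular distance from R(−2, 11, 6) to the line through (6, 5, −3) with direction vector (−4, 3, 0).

9

Direction vector d = (−4, 3, 0).
AP = (−8, 6, 9), and AP × d = (−27, −36, 0).
|AP × d|² = 2025 and |d|² = 25, so the distance is √(2025/25) = √81 = 9.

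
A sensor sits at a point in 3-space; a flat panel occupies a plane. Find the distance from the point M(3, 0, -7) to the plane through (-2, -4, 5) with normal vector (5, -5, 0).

1/√2

The plane has equation n·(r − (-2, -4, 5)) = 0, i.e. n·r = 10.
Then n·(3, 0, -7) - 10 = 5.
|n| = √(25 + 25 + 0) = 5√2, so the distance is |5|/(5√2) = √2/2.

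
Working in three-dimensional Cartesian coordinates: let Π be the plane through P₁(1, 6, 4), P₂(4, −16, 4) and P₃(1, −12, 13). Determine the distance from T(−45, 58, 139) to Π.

2

P₁P₂ = (3, −22, 0) and P₁P₃ = (0, −18, 9), so a normal is n = P₁P₂ × P₁P₃ = (−198, −27, −54).
Then n·(−45, 58, 139) − (−576) = 414.
|n| = √(39204 + 729 + 2916) = 207, so the distance is |414|/207 = 2.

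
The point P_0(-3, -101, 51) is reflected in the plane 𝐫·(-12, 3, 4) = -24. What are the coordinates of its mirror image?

(-111/13, -1295/13, 687/13)

n = (-12, 3, 4), |n|² = 169, n·P_0 − (-24) = -39, so t = -39/169 = -3/13.
Foot F = P_0 − (-3/13)·n = (-75/13, -1304/13, 675/13); the reflection is 2F − P_0 = (-111/13, -1295/13, 687/13).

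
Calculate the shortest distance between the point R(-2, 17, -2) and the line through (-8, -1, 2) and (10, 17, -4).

A direction vector is d = (18, 18, -6).
AP = (6, 18, -4), and AP × d = (-36, -36, -216).
|AP × d|² = 49248 and |d|² = 684, so the distance is √(49248/684) = √72 = 6√2.

6√2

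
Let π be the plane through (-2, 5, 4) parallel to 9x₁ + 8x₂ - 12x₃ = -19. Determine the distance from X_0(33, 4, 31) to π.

Parallel planes share the normal n = (9, 8, -12); since (-2, 5, 4) lies on the plane, its equation is 9x₁ + 8x₂ - 12x₃ = -26.
d = |9·33 + 8·4 + (-12)·31 − (-26)| / √(81 + 64 + 144) = |-17| / 17 = 1.

1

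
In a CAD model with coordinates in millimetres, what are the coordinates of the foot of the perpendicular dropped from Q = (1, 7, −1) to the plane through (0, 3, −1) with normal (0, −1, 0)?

(1, 3, -1)

n = (0, −1, 0), |n|² = 1, and n·Q − (-3) = -4.
t = -4/1 = -4, so the foot is Q − t·n = (1, 7, −1) − (-4)·(0, −1, 0) = (1, 3, −1).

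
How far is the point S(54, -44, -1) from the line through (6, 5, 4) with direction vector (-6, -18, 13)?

√4201

Direction vector d = (-6, -18, 13).
AP = (48, -49, -5), and AP × d = (-727, -594, -1158).
|AP × d|² = 2222329 and |d|² = 529, so the distance is √(2222329/529) = √4201.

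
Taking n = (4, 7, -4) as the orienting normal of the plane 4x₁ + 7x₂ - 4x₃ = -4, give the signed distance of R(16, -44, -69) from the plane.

n·R − (-4) = 36.
|n| = 9, so the signed distance is 36/9 = 4.

4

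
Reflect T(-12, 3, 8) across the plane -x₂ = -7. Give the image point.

With n = (0, -1, 0), the signed offset is (n·T − (-7))/|n|² = 4/1 = 4.
T' = T − 2t·n = (-12, 3, 8) − 8·(0, -1, 0) = (-12, 11, 8).

(-12, 11, 8)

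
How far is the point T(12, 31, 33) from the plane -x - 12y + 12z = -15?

27/17

Normal vector n = (-1, -12, 12), and n·(12, 31, 33) - (-15) = 27.
|n| = √(1 + 144 + 144) = 17, so the distance is |27|/17 = 27/17.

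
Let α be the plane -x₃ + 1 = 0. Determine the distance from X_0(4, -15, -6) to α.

7

n = (0, 0, -1); n·P − (-1) = 7; |n| = 1; distance = 7/1 = 7.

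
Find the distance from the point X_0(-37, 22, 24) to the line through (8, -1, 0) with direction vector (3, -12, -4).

Direction vector d = (3, -12, -4).
AP = (-45, 23, 24), and AP × d = (196, -108, 471).
|AP × d|² = 271921 and |d|² = 169, so the distance is √(271921/169) = √1609.

√1609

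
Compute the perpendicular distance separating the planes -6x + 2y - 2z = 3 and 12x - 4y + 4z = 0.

3√11/22

Divide the second equation by -2 to match normals: -6x + 2y - 2z = 0.
Both planes have normal n = (-6, 2, -2), |n| = 2√11. Any point on the first plane is at distance |0 − 3|/|n| = 3/(2√11) from the second.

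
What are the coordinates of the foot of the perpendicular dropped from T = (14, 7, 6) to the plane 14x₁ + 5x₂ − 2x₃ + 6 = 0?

(0, 2, 8)

The perpendicular from T has direction n = (14, 5, −2): r = (14, 7, 6) + λ(14, 5, −2).
Substitute into the plane: n·(T + λn) = -6 gives 219 + 225λ = -6, so λ = -1.
Foot = (14, 7, 6) + (-1)·(14, 5, −2) = (0, 2, 8).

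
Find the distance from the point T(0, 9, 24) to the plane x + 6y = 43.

11/√37

n = (1, 6, 0); n·P − 43 = 11; |n| = √37; distance = 11/√37 = 11√37/37.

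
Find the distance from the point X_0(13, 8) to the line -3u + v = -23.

8/√10

The normal to the line is n = (-3, 1) with |n| = √10.
|n·X_0 − (-23)| = |-31 − (-23)| = 8, so the distance is 8/√10 = 4√10/5.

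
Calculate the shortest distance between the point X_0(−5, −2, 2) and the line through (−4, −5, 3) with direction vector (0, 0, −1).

√10

Direction vector d = (0, 0, −1).
AP = (−1, 3, −1); AP·d = 1, |AP|² = 11, |d|² = 1.
distance² = |AP|² − (AP·d)²/|d|² = 11 − 1/1 = 10, so the distance is √10.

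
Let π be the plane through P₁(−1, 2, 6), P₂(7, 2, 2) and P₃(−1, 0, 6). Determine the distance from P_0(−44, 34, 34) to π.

P₁P₂ = (8, 0, −4) and P₁P₃ = (0, −2, 0), so a normal is n = P₁P₂ × P₁P₃ = (−8, 0, −16).
Then n·(−44, 34, 34) − (−88) = −104.
|n| = √(64 + 0 + 256) = 8√5, so the distance is |-104|/(8√5) = 13√5/5.

13/√5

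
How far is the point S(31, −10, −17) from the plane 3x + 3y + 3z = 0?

4√3/3

Normal vector n = (3, 3, 3), and n·(31, −10, −17) − 0 = 12.
|n| = √(9 + 9 + 9) = 3√3, so the distance is |12|/(3√3) = 4/√3.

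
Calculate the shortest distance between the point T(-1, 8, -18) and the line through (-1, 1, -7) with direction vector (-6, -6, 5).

√73

Direction vector d = (-6, -6, 5).
AP = (0, 7, -11); AP·d = -97, |AP|² = 170, |d|² = 97.
distance² = |AP|² − (AP·d)²/|d|² = 170 − 9409/97 = 73, so the distance is √73.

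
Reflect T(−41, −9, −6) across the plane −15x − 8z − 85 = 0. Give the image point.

(19, -9, 26)

With n = (−15, 0, −8), the signed offset is (n·T − 85)/|n|² = 578/289 = 2.
T' = T − 2t·n = (−41, −9, −6) − 4·(−15, 0, −8) = (19, −9, 26).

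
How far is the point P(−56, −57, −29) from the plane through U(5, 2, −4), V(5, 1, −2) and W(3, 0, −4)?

7

UV = (0, −1, 2) and UW = (−2, −2, 0), so a normal is n = UV × UW = (4, −4, −2).
Then n·(−56, −57, −29) − 20 = 42.
|n| = √(16 + 16 + 4) = 6, so the distance is |42|/6 = 7.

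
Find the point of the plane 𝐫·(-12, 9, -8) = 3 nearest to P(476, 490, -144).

n = (-12, 9, -8), |n|² = 289, and n·P − 3 = -153.
t = -153/289 = -9/17, so the foot is P − t·n = (476, 490, -144) − (-9/17)·(-12, 9, -8) = (7984/17, 8411/17, -2520/17).

(7984/17, 8411/17, -2520/17)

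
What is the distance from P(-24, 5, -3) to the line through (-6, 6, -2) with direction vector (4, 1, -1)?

√38

Direction vector d = (4, 1, -1).
AP = (-18, -1, -1), and AP × d = (2, -22, -14).
|AP × d|² = 684 and |d|² = 18, so the distance is √(684/18) = √38.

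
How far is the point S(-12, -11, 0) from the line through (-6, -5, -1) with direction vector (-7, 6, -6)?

Direction vector d = (-7, 6, -6).
AP = (-6, -6, 1); AP·d = 0, |AP|² = 73, |d|² = 121.
distance² = |AP|² − (AP·d)²/|d|² = 73 − 0/121 = 73, so the distance is √73.

√73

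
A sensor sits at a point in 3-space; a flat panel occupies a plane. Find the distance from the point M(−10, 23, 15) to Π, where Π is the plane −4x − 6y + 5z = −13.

10/√77

d = |(-4)·(-10) + (-6)·23 + 5·15 − (-13)| / √(16 + 36 + 25) = |-10| / √77 = 10√77/77.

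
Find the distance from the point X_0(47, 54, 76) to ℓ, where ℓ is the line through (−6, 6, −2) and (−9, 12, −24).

A direction vector is d = (−3, 6, −22).
AP = (53, 48, 78); AP·d = -1587, |AP|² = 11197, |d|² = 529.
distance² = |AP|² − (AP·d)²/|d|² = 11197 − 2518569/529 = 6436, so the distance is 2√1609.

2√1609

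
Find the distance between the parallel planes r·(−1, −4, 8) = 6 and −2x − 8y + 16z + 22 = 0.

17/9

Divide the second equation by 2 to match normals: −x − 4y + 8z = -11.
Both planes have normal n = (−1, −4, 8), |n| = 9. Any point on the first plane is at distance |(-11) − 6|/|n| = 17/9 from the second.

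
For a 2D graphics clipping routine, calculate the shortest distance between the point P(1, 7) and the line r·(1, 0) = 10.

d = |1·1 + 0·7 − 10| / √(1 + 0) = |-9|/1 = 9.

9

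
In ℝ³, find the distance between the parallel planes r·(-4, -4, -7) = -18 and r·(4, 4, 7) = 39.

7/3

Divide the second equation by -1 to match normals: -4x₁ - 4x₂ - 7x₃ = -39.
With common normal n = (-4, -4, -7) (|n| = 9), the distance is |(-18) − (-39)|/|n| = 21/9 = 7/3.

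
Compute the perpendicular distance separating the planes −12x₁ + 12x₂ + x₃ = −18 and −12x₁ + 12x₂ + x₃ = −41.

With common normal n = (−12, 12, 1) (|n| = 17), the distance is |(-18) − (-41)|/|n| = 23/17.

23/17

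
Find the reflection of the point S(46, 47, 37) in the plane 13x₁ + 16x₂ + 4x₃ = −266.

With n = (13, 16, 4), the signed offset is (n·S − (-266))/|n|² = 1764/441 = 4.
S' = S − 2t·n = (46, 47, 37) − 8·(13, 16, 4) = (−58, −81, 5).

(-58, -81, 5)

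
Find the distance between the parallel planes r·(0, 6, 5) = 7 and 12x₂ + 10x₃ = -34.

Divide the second equation by 2 to match normals: 6x₂ + 5x₃ = -17.
Both planes have normal n = (0, 6, 5), |n| = √61. Any point on the first plane is at distance |(-17) − 7|/|n| = 24/√61 = 24√61/61 from the second.

24/√61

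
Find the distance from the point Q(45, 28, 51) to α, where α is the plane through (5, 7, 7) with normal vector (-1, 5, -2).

The plane has equation n·(r − (5, 7, 7)) = 0, i.e. n·r = 16.
d = |(-1)·45 + 5·28 + (-2)·51 − 16| / √(1 + 25 + 4) = |-23| / √30 = 23/√30.

23√30/30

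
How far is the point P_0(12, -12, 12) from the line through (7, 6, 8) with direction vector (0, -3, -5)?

√331

Direction vector d = (0, -3, -5).
AP = (5, -18, 4), and AP × d = (102, 25, -15).
|AP × d|² = 11254 and |d|² = 34, so the distance is √(11254/34) = √331.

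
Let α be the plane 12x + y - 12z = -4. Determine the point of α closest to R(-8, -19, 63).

(28, -16, 27)

n = (12, 1, -12), |n|² = 289, and n·R − (-4) = -867.
t = -867/289 = -3, so the foot is R − t·n = (-8, -19, 63) − (-3)·(12, 1, -12) = (28, -16, 27).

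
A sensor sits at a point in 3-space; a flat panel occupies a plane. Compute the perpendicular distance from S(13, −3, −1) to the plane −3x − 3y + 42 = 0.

2√2

Normal vector n = (−3, −3, 0), and n·(13, −3, −1) − (−42) = 12.
|n| = √(9 + 9 + 0) = 3√2, so the distance is |12|/(3√2) = 2√2.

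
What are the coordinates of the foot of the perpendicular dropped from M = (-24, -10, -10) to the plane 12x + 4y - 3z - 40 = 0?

(0, -2, -16)

The perpendicular from M has direction n = (12, 4, -3): r = (-24, -10, -10) + t(12, 4, -3).
Substitute into the plane: n·(M + tn) = 40 gives -298 + 169t = 40, so t = 2.
Foot = (-24, -10, -10) + 2·(12, 4, -3) = (0, -2, -16).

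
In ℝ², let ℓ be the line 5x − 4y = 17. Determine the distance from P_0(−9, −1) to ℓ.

The normal to the line is n = (5, −4) with |n| = √41.
|n·P_0 − 17| = |-41 − 17| = 58, so the distance is 58/√41.

58√41/41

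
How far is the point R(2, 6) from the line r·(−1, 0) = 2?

4

The normal to the line is n = (−1, 0) with |n| = 1.
|n·R − 2| = |-2 − 2| = 4, so the distance is 4/1 = 4.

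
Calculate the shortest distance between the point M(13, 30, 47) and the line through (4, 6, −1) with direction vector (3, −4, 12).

12√10

Direction vector d = (3, −4, 12).
AP = (9, 24, 48), and AP × d = (480, 36, −108).
|AP × d|² = 243360 and |d|² = 169, so the distance is √(243360/169) = √1440 = 12√10.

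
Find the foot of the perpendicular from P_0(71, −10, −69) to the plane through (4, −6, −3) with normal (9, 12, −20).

(44, -46, -9)

n = (9, 12, −20), |n|² = 625, and n·P_0 − 24 = 1875.
t = 1875/625 = 3, so the foot is P_0 − t·n = (71, −10, −69) − 3·(9, 12, −20) = (44, −46, −9).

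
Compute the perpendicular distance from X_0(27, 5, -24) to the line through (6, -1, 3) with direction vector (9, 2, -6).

Direction vector d = (9, 2, -6).
AP = (21, 6, -27); AP·d = 363, |AP|² = 1206, |d|² = 121.
distance² = |AP|² − (AP·d)²/|d|² = 1206 − 131769/121 = 117, so the distance is 3√13.

3√13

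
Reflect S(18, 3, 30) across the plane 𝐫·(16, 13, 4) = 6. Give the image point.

n = (16, 13, 4), |n|² = 441, n·S − 6 = 441, so t = 441/441 = 1.
Foot F = S − 1·n = (2, -10, 26); the reflection is 2F − S = (-14, -23, 22).

(-14, -23, 22)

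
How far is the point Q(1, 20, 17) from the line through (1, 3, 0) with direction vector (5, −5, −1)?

Direction vector d = (5, −5, −1).
AP = (0, 17, 17); AP·d = -102, |AP|² = 578, |d|² = 51.
distance² = |AP|² − (AP·d)²/|d|² = 578 − 10404/51 = 374, so the distance is √374.

√374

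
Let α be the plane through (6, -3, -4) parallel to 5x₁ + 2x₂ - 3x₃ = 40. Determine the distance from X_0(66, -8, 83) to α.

29√38/38

Parallel planes share the normal n = (5, 2, -3); since (6, -3, -4) lies on the plane, its equation is 5x₁ + 2x₂ - 3x₃ = 36.
Then n·(66, -8, 83) - 36 = 29.
|n| = √(25 + 4 + 9) = √38, so the distance is |29|/√38 = 29√38/38.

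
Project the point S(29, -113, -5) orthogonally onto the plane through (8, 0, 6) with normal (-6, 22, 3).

(-1, -3, 10)

The perpendicular from S has direction n = (-6, 22, 3): r = (29, -113, -5) + λ(-6, 22, 3).
Substitute into the plane: n·(S + λn) = -30 gives -2675 + 529λ = -30, so λ = 5.
Foot = (29, -113, -5) + 5·(-6, 22, 3) = (-1, -3, 10).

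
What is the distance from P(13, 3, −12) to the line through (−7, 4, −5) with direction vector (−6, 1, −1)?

6√3

Direction vector d = (−6, 1, −1).
AP = (20, −1, −7), and AP × d = (8, 62, 14).
|AP × d|² = 4104 and |d|² = 38, so the distance is √(4104/38) = √108 = 6√3.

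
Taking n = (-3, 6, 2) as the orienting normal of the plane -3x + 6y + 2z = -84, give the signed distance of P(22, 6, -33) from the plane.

n·P − (-84) = -12.
|n| = 7, so the signed distance is -12/7.

-12/7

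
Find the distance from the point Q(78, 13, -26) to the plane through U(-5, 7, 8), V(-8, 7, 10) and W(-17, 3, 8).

UV = (-3, 0, 2) and UW = (-12, -4, 0), so a normal is n = UV × UW = (8, -24, 12).
Then n·(78, 13, -26) - (-112) = 112.
|n| = √(64 + 576 + 144) = 28, so the distance is |112|/28 = 4.

4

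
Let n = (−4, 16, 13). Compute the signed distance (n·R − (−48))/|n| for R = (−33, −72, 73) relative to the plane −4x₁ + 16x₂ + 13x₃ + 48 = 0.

-23/21

n·R − (-48) = -23.
|n| = 21, so the signed distance is -23/21.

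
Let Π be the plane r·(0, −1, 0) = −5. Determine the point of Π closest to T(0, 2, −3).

(0, 5, -3)

The perpendicular from T has direction n = (0, −1, 0): r = (0, 2, −3) + t(0, −1, 0).
Substitute into the plane: n·(T + tn) = -5 gives -2 + 1t = -5, so t = -3.
Foot = (0, 2, −3) + (-3)·(0, −1, 0) = (0, 5, −3).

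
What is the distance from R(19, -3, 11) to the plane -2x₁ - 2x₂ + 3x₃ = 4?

3√17/17

d = |(-2)·19 + (-2)·(-3) + 3·11 − 4| / √(4 + 4 + 9) = |-3| / √17 = 3√17/17.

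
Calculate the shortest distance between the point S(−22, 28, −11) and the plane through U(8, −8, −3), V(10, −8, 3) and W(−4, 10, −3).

UV = (2, 0, 6) and UW = (−12, 18, 0), so a normal is n = UV × UW = (−108, −72, 36).
Then n·(−22, 28, −11) − (−396) = 360.
|n| = √(11664 + 5184 + 1296) = 36√14, so the distance is |360|/(36√14) = 5√14/7.

5√14/7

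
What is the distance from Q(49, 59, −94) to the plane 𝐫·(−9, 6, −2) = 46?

5

n = (−9, 6, −2); n·P − 46 = 55; |n| = 11; distance = 55/11 = 5.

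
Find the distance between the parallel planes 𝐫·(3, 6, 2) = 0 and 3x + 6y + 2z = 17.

With common normal n = (3, 6, 2) (|n| = 7), the distance is |0 − 17|/|n| = 17/7.

17/7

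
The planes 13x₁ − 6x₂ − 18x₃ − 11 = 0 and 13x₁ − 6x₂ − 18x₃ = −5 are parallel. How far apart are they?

16/23

Both planes have normal n = (13, −6, −18), |n| = 23. Any point on the first plane is at distance |(-5) − 11|/|n| = 16/23 from the second.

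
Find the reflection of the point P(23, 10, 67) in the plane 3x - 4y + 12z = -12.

(-7, 50, -53)

n = (3, -4, 12), |n|² = 169, n·P − (-12) = 845, so t = 845/169 = 5.
Foot F = P − 5·n = (8, 30, 7); the reflection is 2F − P = (-7, 50, -53).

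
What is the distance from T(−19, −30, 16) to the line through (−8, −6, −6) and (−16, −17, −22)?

√1181

A direction vector is d = (−8, −11, −16).
AP = (−11, −24, 22); AP·d = 0, |AP|² = 1181, |d|² = 441.
distance² = |AP|² − (AP·d)²/|d|² = 1181 − 0/441 = 1181, so the distance is √1181.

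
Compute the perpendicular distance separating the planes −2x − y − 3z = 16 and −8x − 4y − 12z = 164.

Divide the second equation by 4 to match normals: −2x − y − 3z = 41.
Both planes have normal n = (−2, −1, −3), |n| = √14. Any point on the first plane is at distance |41 − 16|/|n| = 25/√14 from the second.

25/√14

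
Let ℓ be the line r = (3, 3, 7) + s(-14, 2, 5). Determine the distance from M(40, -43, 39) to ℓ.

Direction vector d = (-14, 2, 5).
AP = (37, -46, 32); AP·d = -450, |AP|² = 4509, |d|² = 225.
distance² = |AP|² − (AP·d)²/|d|² = 4509 − 202500/225 = 3609, so the distance is 3√401.

3√401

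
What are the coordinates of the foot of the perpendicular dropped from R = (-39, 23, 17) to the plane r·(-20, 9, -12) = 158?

(-19, 14, 29)

The perpendicular from R has direction n = (-20, 9, -12): r = (-39, 23, 17) + λ(-20, 9, -12).
Substitute into the plane: n·(R + λn) = 158 gives 783 + 625λ = 158, so λ = -1.
Foot = (-39, 23, 17) + (-1)·(-20, 9, -12) = (-19, 14, 29).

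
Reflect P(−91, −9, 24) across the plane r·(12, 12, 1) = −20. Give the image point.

(5, 87, 32)

With n = (12, 12, 1), the signed offset is (n·P − (-20))/|n|² = -1156/289 = -4.
P' = P − 2t·n = (−91, −9, 24) − (-8)·(12, 12, 1) = (5, 87, 32).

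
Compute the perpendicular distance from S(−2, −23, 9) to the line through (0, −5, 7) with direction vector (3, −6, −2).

Direction vector d = (3, −6, −2).
AP = (−2, −18, 2), and AP × d = (48, 2, 66).
|AP × d|² = 6664 and |d|² = 49, so the distance is √(6664/49) = √136 = 2√34.

2√34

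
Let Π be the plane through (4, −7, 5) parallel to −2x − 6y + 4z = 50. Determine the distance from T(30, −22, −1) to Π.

Parallel planes share the normal n = (−2, −6, 4); since (4, −7, 5) lies on the plane, its equation is −2x − 6y + 4z = 54.
Then n·(30, −22, −1) − 54 = 14.
|n| = √(4 + 36 + 16) = 2√14, so the distance is |14|/(2√14) = 7/√14.

7/√14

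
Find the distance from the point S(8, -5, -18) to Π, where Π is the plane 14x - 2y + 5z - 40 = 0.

Normal vector n = (14, -2, 5), and n·(8, -5, -18) - 40 = -8.
|n| = √(196 + 4 + 25) = 15, so the distance is |-8|/15 = 8/15.

8/15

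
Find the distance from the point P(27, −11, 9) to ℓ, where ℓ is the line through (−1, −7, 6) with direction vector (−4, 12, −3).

Direction vector d = (−4, 12, −3).
AP = (28, −4, 3); AP·d = -169, |AP|² = 809, |d|² = 169.
distance² = |AP|² − (AP·d)²/|d|² = 809 − 28561/169 = 640, so the distance is 8√10.

8√10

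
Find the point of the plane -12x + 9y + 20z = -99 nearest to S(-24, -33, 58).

The perpendicular from S has direction n = (-12, 9, 20): r = (-24, -33, 58) + λ(-12, 9, 20).
Substitute into the plane: n·(S + λn) = -99 gives 1151 + 625λ = -99, so λ = -2.
Foot = (-24, -33, 58) + (-2)·(-12, 9, 20) = (0, -51, 18).

(0, -51, 18)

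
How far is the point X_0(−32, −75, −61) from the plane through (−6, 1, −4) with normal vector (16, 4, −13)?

1

The plane has equation n·(r − (−6, 1, −4)) = 0, i.e. n·r = -40.
Then n·(−32, −75, −61) − (−40) = 21.
|n| = √(256 + 16 + 169) = 21, so the distance is |21|/21 = 1.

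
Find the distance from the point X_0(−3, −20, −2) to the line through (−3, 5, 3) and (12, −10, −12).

A direction vector is d = (15, −15, −15).
AP = (0, −25, −5); AP·d = 450, |AP|² = 650, |d|² = 675.
distance² = |AP|² − (AP·d)²/|d|² = 650 − 202500/675 = 350, so the distance is 5√14.

5√14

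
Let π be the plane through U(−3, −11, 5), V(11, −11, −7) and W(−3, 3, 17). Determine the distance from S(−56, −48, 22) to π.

23/11

UV = (14, 0, −12) and UW = (0, 14, 12), so a normal is n = UV × UW = (168, −168, 196).
Then n·(−56, −48, 22) − 2324 = 644.
|n| = √(28224 + 28224 + 38416) = 308, so the distance is |644|/308 = 23/11.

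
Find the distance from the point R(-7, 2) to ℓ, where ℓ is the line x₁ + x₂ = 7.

d = |1·(-7) + 1·2 − 7| / √(1 + 1) = |-12|/√2 = 6√2.

6√2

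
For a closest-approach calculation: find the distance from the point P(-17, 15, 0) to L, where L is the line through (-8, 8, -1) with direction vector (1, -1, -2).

Direction vector d = (1, -1, -2).
AP = (-9, 7, 1); AP·d = -18, |AP|² = 131, |d|² = 6.
distance² = |AP|² − (AP·d)²/|d|² = 131 − 324/6 = 77, so the distance is √77.

√77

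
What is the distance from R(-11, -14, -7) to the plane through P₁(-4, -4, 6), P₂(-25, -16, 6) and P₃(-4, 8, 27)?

10/9

P₁P₂ = (-21, -12, 0) and P₁P₃ = (0, 12, 21), so a normal is n = P₁P₂ × P₁P₃ = (-252, 441, -252).
Then n·(-11, -14, -7) - (-2268) = 630.
|n| = √(63504 + 194481 + 63504) = 567, so the distance is |630|/567 = 10/9.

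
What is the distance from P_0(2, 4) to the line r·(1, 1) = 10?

d = |1·2 + 1·4 − 10| / √(1 + 1) = |-4|/√2 = 2√2.

2√2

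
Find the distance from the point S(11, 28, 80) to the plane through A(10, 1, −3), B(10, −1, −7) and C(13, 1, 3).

AB = (0, −2, −4) and AC = (3, 0, 6), so a normal is n = AB × AC = (−12, −12, 6).
Then n·(11, 28, 80) − (−150) = 162.
|n| = √(144 + 144 + 36) = 18, so the distance is |162|/18 = 9.

9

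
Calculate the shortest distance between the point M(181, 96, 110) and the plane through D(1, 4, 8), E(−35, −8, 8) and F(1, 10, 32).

6

DE = (−36, −12, 0) and DF = (0, 6, 24), so a normal is n = DE × DF = (−288, 864, −216).
d = |(-288)·181 + 864·96 + (-216)·110 − 1440| / √(82944 + 746496 + 46656) = |5616| / 936 = 6.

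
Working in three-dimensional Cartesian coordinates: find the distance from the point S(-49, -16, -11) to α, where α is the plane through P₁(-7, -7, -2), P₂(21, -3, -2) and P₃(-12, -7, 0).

1/5

P₁P₂ = (28, 4, 0) and P₁P₃ = (-5, 0, 2), so a normal is n = P₁P₂ × P₁P₃ = (8, -56, 20).
n = (8, -56, 20); n·P − 296 = -12; |n| = 60; distance = 12/60 = 1/5.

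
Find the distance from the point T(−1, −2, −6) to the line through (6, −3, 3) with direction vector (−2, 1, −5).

√11

Direction vector d = (−2, 1, −5).
AP = (−7, 1, −9), and AP × d = (4, −17, −5).
|AP × d|² = 330 and |d|² = 30, so the distance is √(330/30) = √11.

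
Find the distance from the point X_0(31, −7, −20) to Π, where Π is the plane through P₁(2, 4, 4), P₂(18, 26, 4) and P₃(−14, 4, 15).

23/21

P₁P₂ = (16, 22, 0) and P₁P₃ = (−16, 0, 11), so a normal is n = P₁P₂ × P₁P₃ = (242, −176, 352).
n = (242, −176, 352); n·P − 1188 = 506; |n| = 462; distance = 506/462 = 23/21.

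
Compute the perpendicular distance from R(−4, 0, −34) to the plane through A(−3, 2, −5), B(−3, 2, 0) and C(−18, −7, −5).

AB = (0, 0, 5) and AC = (−15, −9, 0), so a normal is n = AB × AC = (45, −75, 0).
Then n·(−4, 0, −34) − (−285) = 105.
|n| = √(2025 + 5625 + 0) = 15√34, so the distance is |105|/(15√34) = 7/√34.

7√34/34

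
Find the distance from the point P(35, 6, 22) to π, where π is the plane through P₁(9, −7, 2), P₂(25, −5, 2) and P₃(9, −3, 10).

2/9

P₁P₂ = (16, 2, 0) and P₁P₃ = (0, 4, 8), so a normal is n = P₁P₂ × P₁P₃ = (16, −128, 64).
Then n·(35, 6, 22) − 1168 = 32.
|n| = √(256 + 16384 + 4096) = 144, so the distance is |32|/144 = 2/9.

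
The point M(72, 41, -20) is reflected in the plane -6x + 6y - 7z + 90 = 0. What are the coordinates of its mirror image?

With n = (-6, 6, -7), the signed offset is (n·M − (-90))/|n|² = 44/121 = 4/11.
M' = M − 2t·n = (72, 41, -20) − (8/11)·(-6, 6, -7) = (840/11, 403/11, -164/11).

(840/11, 403/11, -164/11)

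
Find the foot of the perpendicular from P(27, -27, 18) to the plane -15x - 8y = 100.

n = (-15, -8, 0), |n|² = 289, and n·P − 100 = -289.
t = -289/289 = -1, so the foot is P − t·n = (27, -27, 18) − (-1)·(-15, -8, 0) = (12, -35, 18).

(12, -35, 18)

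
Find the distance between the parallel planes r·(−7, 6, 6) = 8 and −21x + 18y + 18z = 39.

5/11

Divide the second equation by 3 to match normals: −7x + 6y + 6z = 13.
Both planes have normal n = (−7, 6, 6), |n| = 11. Any point on the first plane is at distance |13 − 8|/|n| = 5/11 from the second.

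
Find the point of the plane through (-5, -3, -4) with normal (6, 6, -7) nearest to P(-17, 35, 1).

n = (6, 6, -7), |n|² = 121, and n·P − (-20) = 121.
t = 121/121 = 1, so the foot is P − t·n = (-17, 35, 1) − 1·(6, 6, -7) = (-23, 29, 8).

(-23, 29, 8)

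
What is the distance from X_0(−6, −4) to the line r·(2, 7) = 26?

66/√53

d = |2·(-6) + 7·(-4) − 26| / √(4 + 49) = |-66|/√53 = 66/√53.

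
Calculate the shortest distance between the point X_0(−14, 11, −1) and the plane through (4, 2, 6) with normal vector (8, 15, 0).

The plane has equation n·(r − (4, 2, 6)) = 0, i.e. n·r = 62.
d = |8·(-14) + 15·11 − 62| / √(64 + 225 + 0) = |-9| / 17 = 9/17.

9/17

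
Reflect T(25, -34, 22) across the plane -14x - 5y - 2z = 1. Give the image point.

With n = (-14, -5, -2), the signed offset is (n·T − 1)/|n|² = -225/225 = -1.
T' = T − 2t·n = (25, -34, 22) − (-2)·(-14, -5, -2) = (-3, -44, 18).

(-3, -44, 18)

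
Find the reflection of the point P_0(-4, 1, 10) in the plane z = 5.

(-4, 1, 0)

With n = (0, 0, 1), the signed offset is (n·P_0 − 5)/|n|² = 5/1 = 5.
P_0' = P_0 − 2t·n = (-4, 1, 10) − 10·(0, 0, 1) = (-4, 1, 0).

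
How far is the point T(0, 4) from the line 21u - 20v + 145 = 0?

65/29

The normal to the line is n = (21, -20) with |n| = 29.
|n·T − (-145)| = |-80 − (-145)| = 65, so the distance is 65/29.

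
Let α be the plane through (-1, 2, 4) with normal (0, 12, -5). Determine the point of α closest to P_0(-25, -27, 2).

(-25, -3, -8)

The perpendicular from P_0 has direction n = (0, 12, -5): r = (-25, -27, 2) + μ(0, 12, -5).
Substitute into the plane: n·(P_0 + μn) = 4 gives -334 + 169μ = 4, so μ = 2.
Foot = (-25, -27, 2) + 2·(0, 12, -5) = (-25, -3, -8).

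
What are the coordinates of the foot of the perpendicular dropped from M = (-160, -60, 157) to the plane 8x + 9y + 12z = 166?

n = (8, 9, 12), |n|² = 289, and n·M − 166 = -102.
t = -102/289 = -6/17, so the foot is M − t·n = (-160, -60, 157) − (-6/17)·(8, 9, 12) = (-2672/17, -966/17, 2741/17).

(-2672/17, -966/17, 2741/17)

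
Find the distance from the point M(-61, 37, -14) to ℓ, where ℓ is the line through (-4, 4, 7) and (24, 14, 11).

9√34

A direction vector is d = (28, 10, 4).
AP = (-57, 33, -21), and AP × d = (342, -360, -1494).
|AP × d|² = 2478600 and |d|² = 900, so the distance is √(2478600/900) = √2754 = 9√34.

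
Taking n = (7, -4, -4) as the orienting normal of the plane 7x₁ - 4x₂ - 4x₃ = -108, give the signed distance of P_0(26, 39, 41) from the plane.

-10/3

n·P_0 − (-108) = -30.
|n| = 9, so the signed distance is -30/9 = -10/3.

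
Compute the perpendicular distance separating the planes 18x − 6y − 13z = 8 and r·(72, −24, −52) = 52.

Divide the second equation by 4 to match normals: 18x − 6y − 13z = 13.
With common normal n = (18, −6, −13) (|n| = 23), the distance is |8 − 13|/|n| = 5/23.

5/23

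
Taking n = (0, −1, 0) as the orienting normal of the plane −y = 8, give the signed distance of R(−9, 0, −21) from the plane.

-8

n·R − 8 = -8.
|n| = 1, so the signed distance is -8/1 = -8.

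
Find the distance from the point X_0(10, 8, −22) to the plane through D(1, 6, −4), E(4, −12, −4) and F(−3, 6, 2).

DE = (3, −18, 0) and DF = (−4, 0, 6), so a normal is n = DE × DF = (−108, −18, −72).
Then n·(10, 8, −22) − 72 = 288.
|n| = √(11664 + 324 + 5184) = 18√53, so the distance is |288|/(18√53) = 16/√53.

16√53/53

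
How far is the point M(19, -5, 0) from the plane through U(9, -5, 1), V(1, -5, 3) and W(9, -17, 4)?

UV = (-8, 0, 2) and UW = (0, -12, 3), so a normal is n = UV × UW = (24, 24, 96).
d = |24·19 + 24·(-5) + 96·0 − 192| / √(576 + 576 + 9216) = |144| / (72√2) = √2.

√2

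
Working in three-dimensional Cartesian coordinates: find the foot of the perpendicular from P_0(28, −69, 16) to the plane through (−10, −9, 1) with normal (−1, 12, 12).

(26, -45, 40)

n = (−1, 12, 12), |n|² = 289, and n·P_0 − (-86) = -578.
t = -578/289 = -2, so the foot is P_0 − t·n = (28, −69, 16) − (-2)·(−1, 12, 12) = (26, −45, 40).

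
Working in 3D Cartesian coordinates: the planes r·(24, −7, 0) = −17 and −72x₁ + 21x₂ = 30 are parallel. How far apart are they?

Divide the second equation by -3 to match normals: 24x₁ − 7x₂ = -10.
With common normal n = (24, −7, 0) (|n| = 25), the distance is |(-17) − (-10)|/|n| = 7/25.

7/25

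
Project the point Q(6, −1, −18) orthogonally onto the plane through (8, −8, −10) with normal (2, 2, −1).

n = (2, 2, −1), |n|² = 9, and n·Q − 10 = 18.
t = 18/9 = 2, so the foot is Q − t·n = (6, −1, −18) − 2·(2, 2, −1) = (2, −5, −16).

(2, -5, -16)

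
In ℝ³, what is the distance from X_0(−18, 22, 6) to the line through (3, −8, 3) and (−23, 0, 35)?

A direction vector is d = (−26, 8, 32).
AP = (−21, 30, 3); AP·d = 882, |AP|² = 1350, |d|² = 1764.
distance² = |AP|² − (AP·d)²/|d|² = 1350 − 777924/1764 = 909, so the distance is 3√101.

3√101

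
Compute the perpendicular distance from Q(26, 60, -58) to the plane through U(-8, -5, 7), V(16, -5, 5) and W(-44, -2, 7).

2

UV = (24, 0, -2) and UW = (-36, 3, 0), so a normal is n = UV × UW = (6, 72, 72).
d = |6·26 + 72·60 + 72·(-58) − 96| / √(36 + 5184 + 5184) = |204| / 102 = 2.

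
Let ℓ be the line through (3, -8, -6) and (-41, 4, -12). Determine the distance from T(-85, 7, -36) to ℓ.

9√5

A direction vector is d = (-44, 12, -6).
AP = (-88, 15, -30); AP·d = 4232, |AP|² = 8869, |d|² = 2116.
distance² = |AP|² − (AP·d)²/|d|² = 8869 − 17909824/2116 = 405, so the distance is 9√5.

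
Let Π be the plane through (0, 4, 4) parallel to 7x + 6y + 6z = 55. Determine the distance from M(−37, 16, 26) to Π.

Parallel planes share the normal n = (7, 6, 6); since (0, 4, 4) lies on the plane, its equation is 7x + 6y + 6z = 48.
d = |7·(-37) + 6·16 + 6·26 − 48| / √(49 + 36 + 36) = |-55| / 11 = 5.

5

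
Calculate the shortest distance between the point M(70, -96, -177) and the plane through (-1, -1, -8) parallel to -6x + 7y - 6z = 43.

Parallel planes share the normal n = (-6, 7, -6); since (-1, -1, -8) lies on the plane, its equation is -6x + 7y - 6z = 47.
d = |(-6)·70 + 7·(-96) + (-6)·(-177) − 47| / √(36 + 49 + 36) = |-77| / 11 = 7.

7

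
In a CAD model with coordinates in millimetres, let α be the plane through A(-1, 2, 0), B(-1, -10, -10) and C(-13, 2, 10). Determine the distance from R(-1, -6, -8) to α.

AB = (0, -12, -10) and AC = (-12, 0, 10), so a normal is n = AB × AC = (-120, 120, -144).
Then n·(-1, -6, -8) - 360 = 192.
|n| = √(14400 + 14400 + 20736) = 24√86, so the distance is |192|/(24√86) = 8/√86.

4√86/43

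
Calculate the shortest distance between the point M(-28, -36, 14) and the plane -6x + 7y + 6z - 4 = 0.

4/11

Normal vector n = (-6, 7, 6), and n·(-28, -36, 14) - 4 = -4.
|n| = √(36 + 49 + 36) = 11, so the distance is |-4|/11 = 4/11.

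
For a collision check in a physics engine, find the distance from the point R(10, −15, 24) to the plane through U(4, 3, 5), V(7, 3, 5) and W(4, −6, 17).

UV = (3, 0, 0) and UW = (0, −9, 12), so a normal is n = UV × UW = (0, −36, −27).
d = |(-36)·(-15) + (-27)·24 − (-243)| / √(0 + 1296 + 729) = |135| / 45 = 3.

3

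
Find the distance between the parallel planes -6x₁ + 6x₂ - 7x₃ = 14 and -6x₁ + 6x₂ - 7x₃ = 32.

With common normal n = (-6, 6, -7) (|n| = 11), the distance is |14 − 32|/|n| = 18/11.

18/11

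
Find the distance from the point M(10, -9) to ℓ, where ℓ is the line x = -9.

The normal to the line is n = (1, 0) with |n| = 1.
|n·M − (-9)| = |10 − (-9)| = 19, so the distance is 19/1 = 19.

19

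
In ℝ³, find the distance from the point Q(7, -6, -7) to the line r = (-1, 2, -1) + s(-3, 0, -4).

Direction vector d = (-3, 0, -4).
AP = (8, -8, -6), and AP × d = (32, 50, -24).
|AP × d|² = 4100 and |d|² = 25, so the distance is √(4100/25) = √164 = 2√41.

2√41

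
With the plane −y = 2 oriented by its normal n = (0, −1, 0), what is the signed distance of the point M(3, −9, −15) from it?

n·M − 2 = 7.
|n| = 1, so the signed distance is 7/1 = 7.

7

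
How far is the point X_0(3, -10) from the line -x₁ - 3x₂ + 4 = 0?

The normal to the line is n = (-1, -3) with |n| = √10.
|n·X_0 − (-4)| = |27 − (-4)| = 31, so the distance is 31/√10 = 31√10/10.

31/√10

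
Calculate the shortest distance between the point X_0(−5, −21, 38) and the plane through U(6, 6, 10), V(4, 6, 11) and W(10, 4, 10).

UV = (−2, 0, 1) and UW = (4, −2, 0), so a normal is n = UV × UW = (2, 4, 4).
n = (2, 4, 4); n·P − 76 = -18; |n| = 6; distance = 18/6 = 3.

3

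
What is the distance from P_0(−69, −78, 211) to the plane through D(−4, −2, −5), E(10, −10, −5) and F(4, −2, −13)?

8

DE = (14, −8, 0) and DF = (8, 0, −8), so a normal is n = DE × DF = (64, 112, 64).
Then n·(−69, −78, 211) − (−800) = 1152.
|n| = √(4096 + 12544 + 4096) = 144, so the distance is |1152|/144 = 8.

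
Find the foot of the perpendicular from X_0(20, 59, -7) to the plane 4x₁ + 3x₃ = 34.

n = (4, 0, 3), |n|² = 25, and n·X_0 − 34 = 25.
t = 25/25 = 1, so the foot is X_0 − t·n = (20, 59, -7) − 1·(4, 0, 3) = (16, 59, -10).

(16, 59, -10)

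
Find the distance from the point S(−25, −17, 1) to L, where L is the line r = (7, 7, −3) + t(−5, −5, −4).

Direction vector d = (−5, −5, −4).
AP = (−32, −24, 4); AP·d = 264, |AP|² = 1616, |d|² = 66.
distance² = |AP|² − (AP·d)²/|d|² = 1616 − 69696/66 = 560, so the distance is 4√35.

4√35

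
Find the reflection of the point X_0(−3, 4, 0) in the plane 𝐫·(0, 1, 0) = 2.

With n = (0, 1, 0), the signed offset is (n·X_0 − 2)/|n|² = 2/1 = 2.
X_0' = X_0 − 2t·n = (−3, 4, 0) − 4·(0, 1, 0) = (−3, 0, 0).

(-3, 0, 0)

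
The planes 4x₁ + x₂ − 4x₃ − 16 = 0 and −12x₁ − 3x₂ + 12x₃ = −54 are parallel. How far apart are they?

Divide the second equation by -3 to match normals: 4x₁ + x₂ − 4x₃ = 18.
Both planes have normal n = (4, 1, −4), |n| = √33. Any point on the first plane is at distance |18 − 16|/|n| = 2/√33 = 2√33/33 from the second.

2/√33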